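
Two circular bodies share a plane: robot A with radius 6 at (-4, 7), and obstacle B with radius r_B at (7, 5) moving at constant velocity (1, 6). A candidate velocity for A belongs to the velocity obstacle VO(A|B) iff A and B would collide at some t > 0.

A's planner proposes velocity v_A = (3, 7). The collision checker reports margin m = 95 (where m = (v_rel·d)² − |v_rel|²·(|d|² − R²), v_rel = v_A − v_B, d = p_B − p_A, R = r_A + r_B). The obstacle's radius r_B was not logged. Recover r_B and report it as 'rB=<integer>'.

m = 95
d = (11, -2);  v_rel = (2, 1),  |v_rel|² = 5
v_rel×d = (2)·(-2) − (1)·(11) = -15
since m = R²·5 − (-15)²:  R² = (225 + 95) / 5 = 64
R = √64 = 8  ⇒  r_B = 8 − 6 = 2

rB=2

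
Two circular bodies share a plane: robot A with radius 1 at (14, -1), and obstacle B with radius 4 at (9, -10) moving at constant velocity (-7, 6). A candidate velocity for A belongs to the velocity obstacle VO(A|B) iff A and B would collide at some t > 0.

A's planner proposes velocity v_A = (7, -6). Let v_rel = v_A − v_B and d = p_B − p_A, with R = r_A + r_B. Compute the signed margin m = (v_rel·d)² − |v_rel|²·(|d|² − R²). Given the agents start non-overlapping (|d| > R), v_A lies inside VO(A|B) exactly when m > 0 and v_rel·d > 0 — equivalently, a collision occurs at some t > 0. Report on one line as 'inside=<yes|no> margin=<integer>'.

d = (-5, -9),  |d|² = 106;  R = 1+4 = 5,  c = 106−5² = 81
v_rel = (14, -12),  |v_rel|² = 340;  v_rel·d = (14)·(-5) + (-12)·(-9) = 38
340·t² − 76·t + 81 = 0  ⇒  m = 38² − 340·81 = -26096
m = -26096 < 0,  v_rel·d = 38 > 0  ⇒  outside

inside=no margin=-26096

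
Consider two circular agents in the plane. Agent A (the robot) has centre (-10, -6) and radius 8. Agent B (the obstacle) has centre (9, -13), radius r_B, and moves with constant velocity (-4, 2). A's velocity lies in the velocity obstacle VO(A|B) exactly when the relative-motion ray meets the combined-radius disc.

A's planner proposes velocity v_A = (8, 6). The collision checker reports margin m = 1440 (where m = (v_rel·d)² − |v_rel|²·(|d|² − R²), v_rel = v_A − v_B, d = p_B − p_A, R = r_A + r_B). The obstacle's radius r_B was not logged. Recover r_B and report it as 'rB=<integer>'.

m = 1440
d = (19, -7);  v_rel = (12, 4),  |v_rel|² = 160
v_rel×d = (12)·(-7) − (4)·(19) = -160
since m = R²·160 − (-160)²:  R² = (25600 + 1440) / 160 = 169
R = √169 = 13  ⇒  r_B = 13 − 8 = 5

rB=5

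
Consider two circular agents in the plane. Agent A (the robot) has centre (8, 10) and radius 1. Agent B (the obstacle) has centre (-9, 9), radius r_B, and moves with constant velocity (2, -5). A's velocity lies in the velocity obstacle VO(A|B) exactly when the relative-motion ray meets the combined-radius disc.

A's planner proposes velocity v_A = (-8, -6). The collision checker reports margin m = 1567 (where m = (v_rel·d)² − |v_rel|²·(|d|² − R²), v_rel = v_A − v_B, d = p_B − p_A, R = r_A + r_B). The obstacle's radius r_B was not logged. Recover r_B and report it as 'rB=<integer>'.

m = 1567
d = (-17, -1);  v_rel = (-10, -1),  |v_rel|² = 101
v_rel×d = (-10)·(-1) − (-1)·(-17) = -7
since m = R²·101 − (-7)²:  R² = (49 + 1567) / 101 = 16
R = √16 = 4  ⇒  r_B = 4 − 1 = 3

rB=3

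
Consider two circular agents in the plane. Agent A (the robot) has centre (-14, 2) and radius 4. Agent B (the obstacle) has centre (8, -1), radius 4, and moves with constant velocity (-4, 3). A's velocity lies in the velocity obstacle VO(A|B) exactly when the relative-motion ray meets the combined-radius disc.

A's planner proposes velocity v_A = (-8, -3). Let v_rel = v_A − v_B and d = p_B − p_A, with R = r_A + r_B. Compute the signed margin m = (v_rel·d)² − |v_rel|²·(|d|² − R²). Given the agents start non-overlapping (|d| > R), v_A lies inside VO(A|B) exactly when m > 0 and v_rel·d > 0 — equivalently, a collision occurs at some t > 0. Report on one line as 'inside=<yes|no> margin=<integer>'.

d = (22, -3),  |d|² = 493;  R = 4+4 = 8,  c = 493−8² = 429
v_rel = (-4, -6),  |v_rel|² = 52;  v_rel·d = (-4)·(22) + (-6)·(-3) = -70
52·t² + 140·t + 429 = 0  ⇒  m = (-70)² − 52·429 = -17408
m = -17408 < 0,  v_rel·d = -70 < 0  ⇒  outside

inside=no margin=-17408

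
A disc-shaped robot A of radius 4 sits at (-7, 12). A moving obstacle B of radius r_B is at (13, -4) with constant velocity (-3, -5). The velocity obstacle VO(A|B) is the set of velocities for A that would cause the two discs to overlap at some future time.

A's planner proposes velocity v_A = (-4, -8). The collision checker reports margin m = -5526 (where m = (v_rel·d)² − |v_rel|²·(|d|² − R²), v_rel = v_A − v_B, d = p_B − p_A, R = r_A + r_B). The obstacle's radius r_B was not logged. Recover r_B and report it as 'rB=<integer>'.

m = -5526
d = (20, -16);  v_rel = (-1, -3),  |v_rel|² = 10
v_rel×d = (-1)·(-16) − (-3)·(20) = 76
since m = R²·10 − 76²:  R² = (5776 + -5526) / 10 = 25
R = √25 = 5  ⇒  r_B = 5 − 4 = 1

rB=1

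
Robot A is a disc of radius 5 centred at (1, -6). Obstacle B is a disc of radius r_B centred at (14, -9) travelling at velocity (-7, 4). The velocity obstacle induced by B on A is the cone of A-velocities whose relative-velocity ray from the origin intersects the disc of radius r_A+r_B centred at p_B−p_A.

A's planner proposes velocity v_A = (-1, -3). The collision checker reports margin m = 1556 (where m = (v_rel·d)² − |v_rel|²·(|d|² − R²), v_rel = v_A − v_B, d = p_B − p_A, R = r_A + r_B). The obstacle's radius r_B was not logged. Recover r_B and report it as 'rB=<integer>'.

m = 1556
d = (13, -3);  v_rel = (6, -7),  |v_rel|² = 85
v_rel×d = (6)·(-3) − (-7)·(13) = 73
since m = R²·85 − 73²:  R² = (5329 + 1556) / 85 = 81
R = √81 = 9  ⇒  r_B = 9 − 5 = 4

rB=4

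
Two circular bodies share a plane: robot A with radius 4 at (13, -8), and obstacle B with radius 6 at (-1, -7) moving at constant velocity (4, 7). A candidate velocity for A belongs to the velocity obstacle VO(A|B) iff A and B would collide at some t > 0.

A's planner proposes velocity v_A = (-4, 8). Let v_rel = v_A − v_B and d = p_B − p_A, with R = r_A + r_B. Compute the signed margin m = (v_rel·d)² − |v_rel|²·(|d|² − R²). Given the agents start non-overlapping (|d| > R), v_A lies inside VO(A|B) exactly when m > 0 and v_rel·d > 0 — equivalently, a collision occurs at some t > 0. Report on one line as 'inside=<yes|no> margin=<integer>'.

d = (-14, 1),  |d|² = 197;  R = 4+6 = 10,  c = 197−10² = 97
v_rel = (-8, 1),  |v_rel|² = 65;  v_rel·d = (-8)·(-14) + (1)·(1) = 113
65·t² − 226·t + 97 = 0  ⇒  m = 113² − 65·97 = 6464
m = 6464 > 0,  v_rel·d = 113 > 0  ⇒  inside

inside=yes margin=6464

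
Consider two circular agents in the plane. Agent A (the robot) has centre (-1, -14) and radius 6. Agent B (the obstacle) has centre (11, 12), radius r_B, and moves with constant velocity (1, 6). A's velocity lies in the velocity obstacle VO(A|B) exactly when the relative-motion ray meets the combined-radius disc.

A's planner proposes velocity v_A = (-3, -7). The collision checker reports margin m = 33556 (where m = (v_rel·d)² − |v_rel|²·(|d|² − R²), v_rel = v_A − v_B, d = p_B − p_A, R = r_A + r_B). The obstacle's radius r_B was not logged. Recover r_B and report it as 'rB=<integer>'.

m = 33556
d = (12, 26);  v_rel = (-4, -13),  |v_rel|² = 185
v_rel×d = (-4)·(26) − (-13)·(12) = 52
since m = R²·185 − 52²:  R² = (2704 + 33556) / 185 = 196
R = √196 = 14  ⇒  r_B = 14 − 6 = 8

rB=8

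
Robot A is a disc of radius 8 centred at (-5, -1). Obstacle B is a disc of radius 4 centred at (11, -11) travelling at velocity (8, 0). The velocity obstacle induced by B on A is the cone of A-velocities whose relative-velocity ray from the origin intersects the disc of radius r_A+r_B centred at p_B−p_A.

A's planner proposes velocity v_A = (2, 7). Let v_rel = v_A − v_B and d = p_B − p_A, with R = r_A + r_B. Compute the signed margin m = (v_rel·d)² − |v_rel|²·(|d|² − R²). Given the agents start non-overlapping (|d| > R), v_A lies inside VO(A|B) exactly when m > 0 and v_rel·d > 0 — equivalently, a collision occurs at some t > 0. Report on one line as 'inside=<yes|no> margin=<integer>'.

d = (16, -10),  |d|² = 356;  R = 8+4 = 12,  c = 356−12² = 212
v_rel = (-6, 7),  |v_rel|² = 85;  v_rel·d = (-6)·(16) + (7)·(-10) = -166
85·t² + 332·t + 212 = 0  ⇒  m = (-166)² − 85·212 = 9536
m = 9536 > 0,  v_rel·d = -166 < 0  ⇒  outside

inside=no margin=9536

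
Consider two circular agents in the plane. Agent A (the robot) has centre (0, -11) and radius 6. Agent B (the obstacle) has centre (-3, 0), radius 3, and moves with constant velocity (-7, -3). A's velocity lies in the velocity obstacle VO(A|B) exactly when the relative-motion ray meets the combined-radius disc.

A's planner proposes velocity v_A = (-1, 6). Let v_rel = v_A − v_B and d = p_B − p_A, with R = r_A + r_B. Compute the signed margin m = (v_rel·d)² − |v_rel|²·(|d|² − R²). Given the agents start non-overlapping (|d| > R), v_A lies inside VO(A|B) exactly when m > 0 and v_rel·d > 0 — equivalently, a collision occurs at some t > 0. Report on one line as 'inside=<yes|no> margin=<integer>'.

d = (-3, 11),  |d|² = 130;  R = 6+3 = 9,  c = 130−9² = 49
v_rel = (6, 9),  |v_rel|² = 117;  v_rel·d = (6)·(-3) + (9)·(11) = 81
117·t² − 162·t + 49 = 0  ⇒  m = 81² − 117·49 = 828
m = 828 > 0,  v_rel·d = 81 > 0  ⇒  inside

inside=yes margin=828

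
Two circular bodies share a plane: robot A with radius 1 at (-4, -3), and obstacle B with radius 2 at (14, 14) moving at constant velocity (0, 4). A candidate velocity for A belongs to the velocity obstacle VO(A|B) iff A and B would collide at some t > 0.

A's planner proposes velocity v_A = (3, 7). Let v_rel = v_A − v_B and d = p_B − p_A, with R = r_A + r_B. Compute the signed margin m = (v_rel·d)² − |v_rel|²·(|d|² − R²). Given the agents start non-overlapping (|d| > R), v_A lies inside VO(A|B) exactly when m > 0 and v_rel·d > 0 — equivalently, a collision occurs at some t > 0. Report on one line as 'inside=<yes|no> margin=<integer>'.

d = (18, 17),  |d|² = 613;  R = 1+2 = 3,  c = 613−3² = 604
v_rel = (3, 3),  |v_rel|² = 18;  v_rel·d = (3)·(18) + (3)·(17) = 105
18·t² − 210·t + 604 = 0  ⇒  m = 105² − 18·604 = 153
m = 153 > 0,  v_rel·d = 105 > 0  ⇒  inside

inside=yes margin=153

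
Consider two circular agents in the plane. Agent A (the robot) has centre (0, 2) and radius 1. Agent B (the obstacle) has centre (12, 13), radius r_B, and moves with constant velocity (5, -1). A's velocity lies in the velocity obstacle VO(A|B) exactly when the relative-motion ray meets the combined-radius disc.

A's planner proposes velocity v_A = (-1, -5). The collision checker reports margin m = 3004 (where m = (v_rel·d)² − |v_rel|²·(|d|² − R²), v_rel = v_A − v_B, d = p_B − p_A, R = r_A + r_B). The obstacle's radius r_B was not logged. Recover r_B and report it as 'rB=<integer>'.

m = 3004
d = (12, 11);  v_rel = (-6, -4),  |v_rel|² = 52
v_rel×d = (-6)·(11) − (-4)·(12) = -18
since m = R²·52 − (-18)²:  R² = (324 + 3004) / 52 = 64
R = √64 = 8  ⇒  r_B = 8 − 1 = 7

rB=7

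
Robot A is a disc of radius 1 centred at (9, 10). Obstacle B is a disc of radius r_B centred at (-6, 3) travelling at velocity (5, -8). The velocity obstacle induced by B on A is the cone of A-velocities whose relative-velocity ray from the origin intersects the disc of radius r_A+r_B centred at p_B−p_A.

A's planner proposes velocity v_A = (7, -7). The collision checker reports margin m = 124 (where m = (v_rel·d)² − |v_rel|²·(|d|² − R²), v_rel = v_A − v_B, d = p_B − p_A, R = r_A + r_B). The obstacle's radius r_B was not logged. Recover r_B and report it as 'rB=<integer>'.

m = 124
d = (-15, -7);  v_rel = (2, 1),  |v_rel|² = 5
v_rel×d = (2)·(-7) − (1)·(-15) = 1
since m = R²·5 − 1²:  R² = (1 + 124) / 5 = 25
R = √25 = 5  ⇒  r_B = 5 − 1 = 4

rB=4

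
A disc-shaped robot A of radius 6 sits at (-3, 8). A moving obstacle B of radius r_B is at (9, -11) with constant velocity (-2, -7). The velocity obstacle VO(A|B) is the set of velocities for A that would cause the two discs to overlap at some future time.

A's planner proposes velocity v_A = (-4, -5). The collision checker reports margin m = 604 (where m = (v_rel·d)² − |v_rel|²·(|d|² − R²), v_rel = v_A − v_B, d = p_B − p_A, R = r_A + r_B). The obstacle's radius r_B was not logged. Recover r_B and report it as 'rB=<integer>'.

m = 604
d = (12, -19);  v_rel = (-2, 2),  |v_rel|² = 8
v_rel×d = (-2)·(-19) − (2)·(12) = 14
since m = R²·8 − 14²:  R² = (196 + 604) / 8 = 100
R = √100 = 10  ⇒  r_B = 10 − 6 = 4

rB=4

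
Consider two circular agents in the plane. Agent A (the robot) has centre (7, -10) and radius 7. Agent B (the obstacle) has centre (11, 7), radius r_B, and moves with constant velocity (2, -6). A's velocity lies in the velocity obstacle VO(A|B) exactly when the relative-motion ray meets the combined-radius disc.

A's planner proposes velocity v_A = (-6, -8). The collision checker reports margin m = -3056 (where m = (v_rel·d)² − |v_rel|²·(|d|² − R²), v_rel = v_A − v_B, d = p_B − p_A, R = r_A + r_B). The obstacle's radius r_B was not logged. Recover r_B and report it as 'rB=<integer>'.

m = -3056
d = (4, 17);  v_rel = (-8, -2),  |v_rel|² = 68
v_rel×d = (-8)·(17) − (-2)·(4) = -128
since m = R²·68 − (-128)²:  R² = (16384 + -3056) / 68 = 196
R = √196 = 14  ⇒  r_B = 14 − 7 = 7

rB=7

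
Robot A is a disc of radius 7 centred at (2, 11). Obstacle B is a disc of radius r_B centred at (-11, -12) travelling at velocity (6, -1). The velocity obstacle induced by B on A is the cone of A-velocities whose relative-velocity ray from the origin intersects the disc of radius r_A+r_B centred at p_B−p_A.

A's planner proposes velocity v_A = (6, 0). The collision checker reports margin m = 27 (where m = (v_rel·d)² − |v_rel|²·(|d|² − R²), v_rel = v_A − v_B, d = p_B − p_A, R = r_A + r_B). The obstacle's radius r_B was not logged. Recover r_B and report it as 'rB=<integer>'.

m = 27
d = (-13, -23);  v_rel = (0, 1),  |v_rel|² = 1
v_rel×d = (0)·(-23) − (1)·(-13) = 13
since m = R²·1 − 13²:  R² = (169 + 27) / 1 = 196
R = √196 = 14  ⇒  r_B = 14 − 7 = 7

rB=7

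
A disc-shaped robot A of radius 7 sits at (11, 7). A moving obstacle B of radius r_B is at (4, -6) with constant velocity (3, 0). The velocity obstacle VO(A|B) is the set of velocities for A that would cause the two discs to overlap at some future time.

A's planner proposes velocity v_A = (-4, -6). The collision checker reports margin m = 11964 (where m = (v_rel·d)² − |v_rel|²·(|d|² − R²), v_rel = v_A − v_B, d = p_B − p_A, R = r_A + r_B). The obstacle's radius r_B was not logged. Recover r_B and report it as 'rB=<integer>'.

m = 11964
d = (-7, -13);  v_rel = (-7, -6),  |v_rel|² = 85
v_rel×d = (-7)·(-13) − (-6)·(-7) = 49
since m = R²·85 − 49²:  R² = (2401 + 11964) / 85 = 169
R = √169 = 13  ⇒  r_B = 13 − 7 = 6

rB=6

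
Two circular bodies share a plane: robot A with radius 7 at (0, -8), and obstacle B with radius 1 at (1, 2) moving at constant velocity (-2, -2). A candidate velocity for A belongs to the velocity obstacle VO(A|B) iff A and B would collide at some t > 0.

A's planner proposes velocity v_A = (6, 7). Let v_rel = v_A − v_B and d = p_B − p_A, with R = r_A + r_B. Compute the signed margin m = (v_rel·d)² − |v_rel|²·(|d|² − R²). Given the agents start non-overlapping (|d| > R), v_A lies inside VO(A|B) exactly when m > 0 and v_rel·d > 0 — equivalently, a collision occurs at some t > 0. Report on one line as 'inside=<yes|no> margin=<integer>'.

d = (1, 10),  |d|² = 101;  R = 7+1 = 8,  c = 101−8² = 37
v_rel = (8, 9),  |v_rel|² = 145;  v_rel·d = (8)·(1) + (9)·(10) = 98
145·t² − 196·t + 37 = 0  ⇒  m = 98² − 145·37 = 4239
m = 4239 > 0,  v_rel·d = 98 > 0  ⇒  inside

inside=yes margin=4239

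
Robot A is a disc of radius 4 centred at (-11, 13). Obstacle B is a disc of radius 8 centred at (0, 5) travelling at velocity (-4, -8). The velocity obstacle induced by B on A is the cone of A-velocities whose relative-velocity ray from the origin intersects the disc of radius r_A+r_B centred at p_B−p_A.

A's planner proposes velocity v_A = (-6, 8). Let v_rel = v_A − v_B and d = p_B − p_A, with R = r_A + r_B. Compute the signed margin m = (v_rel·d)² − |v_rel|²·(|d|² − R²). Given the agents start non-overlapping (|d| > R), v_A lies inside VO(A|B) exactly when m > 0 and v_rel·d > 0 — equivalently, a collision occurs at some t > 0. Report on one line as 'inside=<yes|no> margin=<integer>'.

d = (11, -8),  |d|² = 185;  R = 4+8 = 12,  c = 185−12² = 41
v_rel = (-2, 16),  |v_rel|² = 260;  v_rel·d = (-2)·(11) + (16)·(-8) = -150
260·t² + 300·t + 41 = 0  ⇒  m = (-150)² − 260·41 = 11840
m = 11840 > 0,  v_rel·d = -150 < 0  ⇒  outside

inside=no margin=11840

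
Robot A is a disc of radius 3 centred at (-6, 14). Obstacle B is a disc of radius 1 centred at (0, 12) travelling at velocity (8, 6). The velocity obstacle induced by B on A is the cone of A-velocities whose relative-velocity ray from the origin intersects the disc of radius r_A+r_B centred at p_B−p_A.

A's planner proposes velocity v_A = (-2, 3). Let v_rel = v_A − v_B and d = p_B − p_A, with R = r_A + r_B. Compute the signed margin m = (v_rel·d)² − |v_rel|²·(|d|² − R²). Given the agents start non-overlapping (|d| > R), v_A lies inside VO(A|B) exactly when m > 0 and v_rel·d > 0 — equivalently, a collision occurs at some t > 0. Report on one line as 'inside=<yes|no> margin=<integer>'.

d = (6, -2),  |d|² = 40;  R = 3+1 = 4,  c = 40−4² = 24
v_rel = (-10, -3),  |v_rel|² = 109;  v_rel·d = (-10)·(6) + (-3)·(-2) = -54
109·t² + 108·t + 24 = 0  ⇒  m = (-54)² − 109·24 = 300
m = 300 > 0,  v_rel·d = -54 < 0  ⇒  outside

inside=no margin=300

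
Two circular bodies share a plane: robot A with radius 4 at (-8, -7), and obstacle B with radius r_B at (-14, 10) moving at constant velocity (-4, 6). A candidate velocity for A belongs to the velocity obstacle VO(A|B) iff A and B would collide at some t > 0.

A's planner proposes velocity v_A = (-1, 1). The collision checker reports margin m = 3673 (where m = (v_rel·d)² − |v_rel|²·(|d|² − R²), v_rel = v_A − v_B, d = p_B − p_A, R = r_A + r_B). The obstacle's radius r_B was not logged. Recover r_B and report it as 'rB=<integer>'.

m = 3673
d = (-6, 17);  v_rel = (3, -5),  |v_rel|² = 34
v_rel×d = (3)·(17) − (-5)·(-6) = 21
since m = R²·34 − 21²:  R² = (441 + 3673) / 34 = 121
R = √121 = 11  ⇒  r_B = 11 − 4 = 7

rB=7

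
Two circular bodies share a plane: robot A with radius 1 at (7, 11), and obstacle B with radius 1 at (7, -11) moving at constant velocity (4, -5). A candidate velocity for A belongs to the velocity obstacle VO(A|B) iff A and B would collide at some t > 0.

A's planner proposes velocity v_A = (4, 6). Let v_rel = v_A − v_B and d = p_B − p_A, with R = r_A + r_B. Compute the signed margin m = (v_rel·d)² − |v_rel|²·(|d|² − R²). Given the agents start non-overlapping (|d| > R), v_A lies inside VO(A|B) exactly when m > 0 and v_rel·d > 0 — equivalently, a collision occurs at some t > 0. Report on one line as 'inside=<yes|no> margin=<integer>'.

d = (0, -22),  |d|² = 484;  R = 1+1 = 2,  c = 484−2² = 480
v_rel = (0, 11),  |v_rel|² = 121;  v_rel·d = (0)·(0) + (11)·(-22) = -242
121·t² + 484·t + 480 = 0  ⇒  m = (-242)² − 121·480 = 484
m = 484 > 0,  v_rel·d = -242 < 0  ⇒  outside

inside=no margin=484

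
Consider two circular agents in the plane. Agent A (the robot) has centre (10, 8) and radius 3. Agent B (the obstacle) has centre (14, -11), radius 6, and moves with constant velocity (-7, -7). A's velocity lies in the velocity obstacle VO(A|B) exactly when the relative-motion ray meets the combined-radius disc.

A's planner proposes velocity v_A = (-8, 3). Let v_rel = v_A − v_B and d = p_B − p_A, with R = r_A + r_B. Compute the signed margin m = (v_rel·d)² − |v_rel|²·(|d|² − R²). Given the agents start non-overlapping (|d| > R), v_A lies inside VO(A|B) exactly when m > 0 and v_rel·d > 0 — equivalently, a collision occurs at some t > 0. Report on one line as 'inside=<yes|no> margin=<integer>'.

d = (4, -19),  |d|² = 377;  R = 3+6 = 9,  c = 377−9² = 296
v_rel = (-1, 10),  |v_rel|² = 101;  v_rel·d = (-1)·(4) + (10)·(-19) = -194
101·t² + 388·t + 296 = 0  ⇒  m = (-194)² − 101·296 = 7740
m = 7740 > 0,  v_rel·d = -194 < 0  ⇒  outside

inside=no margin=7740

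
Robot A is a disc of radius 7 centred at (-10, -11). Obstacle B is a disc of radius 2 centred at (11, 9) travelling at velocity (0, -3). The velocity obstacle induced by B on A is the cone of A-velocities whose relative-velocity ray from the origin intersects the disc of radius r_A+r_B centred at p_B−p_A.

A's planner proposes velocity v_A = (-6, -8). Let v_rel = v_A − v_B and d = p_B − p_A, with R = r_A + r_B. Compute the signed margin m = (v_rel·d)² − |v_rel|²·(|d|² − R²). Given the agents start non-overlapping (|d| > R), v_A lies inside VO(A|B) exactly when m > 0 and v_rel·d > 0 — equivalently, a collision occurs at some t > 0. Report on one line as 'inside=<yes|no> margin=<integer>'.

d = (21, 20),  |d|² = 841;  R = 7+2 = 9,  c = 841−9² = 760
v_rel = (-6, -5),  |v_rel|² = 61;  v_rel·d = (-6)·(21) + (-5)·(20) = -226
61·t² + 452·t + 760 = 0  ⇒  m = (-226)² − 61·760 = 4716
m = 4716 > 0,  v_rel·d = -226 < 0  ⇒  outside

inside=no margin=4716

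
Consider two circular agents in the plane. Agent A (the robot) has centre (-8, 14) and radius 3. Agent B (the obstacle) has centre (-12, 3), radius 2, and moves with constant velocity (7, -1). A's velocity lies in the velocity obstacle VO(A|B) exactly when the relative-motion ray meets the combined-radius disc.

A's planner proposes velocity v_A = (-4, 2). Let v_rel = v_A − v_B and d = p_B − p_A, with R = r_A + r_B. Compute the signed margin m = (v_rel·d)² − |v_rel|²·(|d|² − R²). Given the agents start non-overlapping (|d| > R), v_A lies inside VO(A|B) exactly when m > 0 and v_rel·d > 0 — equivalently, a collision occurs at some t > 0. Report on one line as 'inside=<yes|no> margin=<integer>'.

d = (-4, -11),  |d|² = 137;  R = 3+2 = 5,  c = 137−5² = 112
v_rel = (-11, 3),  |v_rel|² = 130;  v_rel·d = (-11)·(-4) + (3)·(-11) = 11
130·t² − 22·t + 112 = 0  ⇒  m = 11² − 130·112 = -14439
m = -14439 < 0,  v_rel·d = 11 > 0  ⇒  outside

inside=no margin=-14439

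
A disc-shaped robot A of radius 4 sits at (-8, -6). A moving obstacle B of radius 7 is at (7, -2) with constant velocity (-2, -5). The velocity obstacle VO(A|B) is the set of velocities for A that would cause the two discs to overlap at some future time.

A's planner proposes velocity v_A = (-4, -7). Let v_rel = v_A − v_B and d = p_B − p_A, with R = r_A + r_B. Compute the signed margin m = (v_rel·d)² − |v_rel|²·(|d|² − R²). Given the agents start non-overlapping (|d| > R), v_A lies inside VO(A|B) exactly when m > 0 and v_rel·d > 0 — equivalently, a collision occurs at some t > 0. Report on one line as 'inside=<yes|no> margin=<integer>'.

d = (15, 4),  |d|² = 241;  R = 4+7 = 11,  c = 241−11² = 120
v_rel = (-2, -2),  |v_rel|² = 8;  v_rel·d = (-2)·(15) + (-2)·(4) = -38
8·t² + 76·t + 120 = 0  ⇒  m = (-38)² − 8·120 = 484
m = 484 > 0,  v_rel·d = -38 < 0  ⇒  outside

inside=no margin=484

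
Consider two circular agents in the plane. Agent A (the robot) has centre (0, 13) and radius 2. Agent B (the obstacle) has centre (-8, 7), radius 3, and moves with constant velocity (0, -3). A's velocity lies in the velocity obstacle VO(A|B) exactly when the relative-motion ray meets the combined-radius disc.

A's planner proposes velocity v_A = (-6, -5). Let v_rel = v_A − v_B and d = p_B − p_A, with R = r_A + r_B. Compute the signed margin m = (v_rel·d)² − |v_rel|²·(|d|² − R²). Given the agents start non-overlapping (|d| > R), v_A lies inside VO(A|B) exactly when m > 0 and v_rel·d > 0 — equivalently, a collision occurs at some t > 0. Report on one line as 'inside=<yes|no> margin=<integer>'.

d = (-8, -6),  |d|² = 100;  R = 2+3 = 5,  c = 100−5² = 75
v_rel = (-6, -2),  |v_rel|² = 40;  v_rel·d = (-6)·(-8) + (-2)·(-6) = 60
40·t² − 120·t + 75 = 0  ⇒  m = 60² − 40·75 = 600
m = 600 > 0,  v_rel·d = 60 > 0  ⇒  inside

inside=yes margin=600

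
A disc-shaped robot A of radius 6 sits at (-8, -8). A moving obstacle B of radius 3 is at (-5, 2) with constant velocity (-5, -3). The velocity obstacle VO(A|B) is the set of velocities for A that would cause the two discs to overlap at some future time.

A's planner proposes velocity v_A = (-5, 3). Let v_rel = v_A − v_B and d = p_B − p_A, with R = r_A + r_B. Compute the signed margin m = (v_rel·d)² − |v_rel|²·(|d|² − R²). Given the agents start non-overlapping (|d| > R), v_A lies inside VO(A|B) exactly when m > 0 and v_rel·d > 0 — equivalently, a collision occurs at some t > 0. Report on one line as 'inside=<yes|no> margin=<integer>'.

d = (3, 10),  |d|² = 109;  R = 6+3 = 9,  c = 109−9² = 28
v_rel = (0, 6),  |v_rel|² = 36;  v_rel·d = (0)·(3) + (6)·(10) = 60
36·t² − 120·t + 28 = 0  ⇒  m = 60² − 36·28 = 2592
m = 2592 > 0,  v_rel·d = 60 > 0  ⇒  inside

inside=yes margin=2592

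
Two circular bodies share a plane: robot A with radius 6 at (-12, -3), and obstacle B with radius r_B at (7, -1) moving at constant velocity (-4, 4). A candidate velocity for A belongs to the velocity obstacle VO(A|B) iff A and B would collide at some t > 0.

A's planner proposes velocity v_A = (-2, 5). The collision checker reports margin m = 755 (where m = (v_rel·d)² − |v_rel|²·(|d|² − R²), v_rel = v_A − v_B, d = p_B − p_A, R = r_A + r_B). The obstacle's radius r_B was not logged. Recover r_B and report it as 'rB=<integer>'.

m = 755
d = (19, 2);  v_rel = (2, 1),  |v_rel|² = 5
v_rel×d = (2)·(2) − (1)·(19) = -15
since m = R²·5 − (-15)²:  R² = (225 + 755) / 5 = 196
R = √196 = 14  ⇒  r_B = 14 − 6 = 8

rB=8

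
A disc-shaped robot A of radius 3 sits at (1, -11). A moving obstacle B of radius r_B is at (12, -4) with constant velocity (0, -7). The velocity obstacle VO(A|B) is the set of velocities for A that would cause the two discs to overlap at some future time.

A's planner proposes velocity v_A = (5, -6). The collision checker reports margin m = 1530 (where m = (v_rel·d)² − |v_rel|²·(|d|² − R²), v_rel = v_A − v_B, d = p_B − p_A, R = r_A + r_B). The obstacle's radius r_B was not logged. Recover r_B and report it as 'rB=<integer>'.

m = 1530
d = (11, 7);  v_rel = (5, 1),  |v_rel|² = 26
v_rel×d = (5)·(7) − (1)·(11) = 24
since m = R²·26 − 24²:  R² = (576 + 1530) / 26 = 81
R = √81 = 9  ⇒  r_B = 9 − 3 = 6

rB=6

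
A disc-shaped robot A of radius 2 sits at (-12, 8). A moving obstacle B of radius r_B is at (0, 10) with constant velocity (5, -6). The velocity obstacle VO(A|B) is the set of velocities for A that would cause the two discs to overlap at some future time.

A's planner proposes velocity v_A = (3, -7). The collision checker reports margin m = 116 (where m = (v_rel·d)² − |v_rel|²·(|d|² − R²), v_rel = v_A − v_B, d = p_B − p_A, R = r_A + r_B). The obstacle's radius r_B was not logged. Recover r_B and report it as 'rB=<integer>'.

m = 116
d = (12, 2);  v_rel = (-2, -1),  |v_rel|² = 5
v_rel×d = (-2)·(2) − (-1)·(12) = 8
since m = R²·5 − 8²:  R² = (64 + 116) / 5 = 36
R = √36 = 6  ⇒  r_B = 6 − 2 = 4

rB=4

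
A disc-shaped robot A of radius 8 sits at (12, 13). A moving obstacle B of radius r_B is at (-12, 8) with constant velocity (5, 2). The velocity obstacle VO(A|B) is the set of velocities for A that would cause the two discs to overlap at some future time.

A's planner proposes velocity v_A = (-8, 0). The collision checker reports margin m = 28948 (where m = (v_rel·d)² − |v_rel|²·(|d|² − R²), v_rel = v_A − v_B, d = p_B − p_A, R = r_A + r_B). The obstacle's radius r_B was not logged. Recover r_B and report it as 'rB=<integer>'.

m = 28948
d = (-24, -5);  v_rel = (-13, -2),  |v_rel|² = 173
v_rel×d = (-13)·(-5) − (-2)·(-24) = 17
since m = R²·173 − 17²:  R² = (289 + 28948) / 173 = 169
R = √169 = 13  ⇒  r_B = 13 − 8 = 5

rB=5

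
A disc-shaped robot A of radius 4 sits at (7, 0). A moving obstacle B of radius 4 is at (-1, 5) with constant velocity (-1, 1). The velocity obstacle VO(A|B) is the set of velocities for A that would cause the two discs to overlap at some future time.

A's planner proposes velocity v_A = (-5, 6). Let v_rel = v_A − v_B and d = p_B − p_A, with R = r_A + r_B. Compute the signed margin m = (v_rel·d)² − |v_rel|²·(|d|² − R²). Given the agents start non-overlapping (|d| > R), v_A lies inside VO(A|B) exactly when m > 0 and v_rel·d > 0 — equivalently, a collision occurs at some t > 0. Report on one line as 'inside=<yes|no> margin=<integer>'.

d = (-8, 5),  |d|² = 89;  R = 4+4 = 8,  c = 89−8² = 25
v_rel = (-4, 5),  |v_rel|² = 41;  v_rel·d = (-4)·(-8) + (5)·(5) = 57
41·t² − 114·t + 25 = 0  ⇒  m = 57² − 41·25 = 2224
m = 2224 > 0,  v_rel·d = 57 > 0  ⇒  inside

inside=yes margin=2224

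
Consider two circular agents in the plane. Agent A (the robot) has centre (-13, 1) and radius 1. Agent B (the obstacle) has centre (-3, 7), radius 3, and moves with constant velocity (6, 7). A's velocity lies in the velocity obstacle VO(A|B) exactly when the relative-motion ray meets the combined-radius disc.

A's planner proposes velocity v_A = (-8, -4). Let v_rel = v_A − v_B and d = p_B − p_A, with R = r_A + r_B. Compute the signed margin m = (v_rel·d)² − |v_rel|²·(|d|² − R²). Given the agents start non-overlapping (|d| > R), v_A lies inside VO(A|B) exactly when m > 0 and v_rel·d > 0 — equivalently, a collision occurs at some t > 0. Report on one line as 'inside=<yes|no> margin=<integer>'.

d = (10, 6),  |d|² = 136;  R = 1+3 = 4,  c = 136−4² = 120
v_rel = (-14, -11),  |v_rel|² = 317;  v_rel·d = (-14)·(10) + (-11)·(6) = -206
317·t² + 412·t + 120 = 0  ⇒  m = (-206)² − 317·120 = 4396
m = 4396 > 0,  v_rel·d = -206 < 0  ⇒  outside

inside=no margin=4396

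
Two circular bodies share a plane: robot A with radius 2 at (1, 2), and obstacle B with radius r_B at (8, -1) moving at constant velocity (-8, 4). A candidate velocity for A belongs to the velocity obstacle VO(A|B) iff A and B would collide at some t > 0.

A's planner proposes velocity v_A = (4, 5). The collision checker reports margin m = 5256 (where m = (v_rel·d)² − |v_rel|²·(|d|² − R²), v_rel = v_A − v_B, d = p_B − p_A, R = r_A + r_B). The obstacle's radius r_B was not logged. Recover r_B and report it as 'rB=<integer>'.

m = 5256
d = (7, -3);  v_rel = (12, 1),  |v_rel|² = 145
v_rel×d = (12)·(-3) − (1)·(7) = -43
since m = R²·145 − (-43)²:  R² = (1849 + 5256) / 145 = 49
R = √49 = 7  ⇒  r_B = 7 − 2 = 5

rB=5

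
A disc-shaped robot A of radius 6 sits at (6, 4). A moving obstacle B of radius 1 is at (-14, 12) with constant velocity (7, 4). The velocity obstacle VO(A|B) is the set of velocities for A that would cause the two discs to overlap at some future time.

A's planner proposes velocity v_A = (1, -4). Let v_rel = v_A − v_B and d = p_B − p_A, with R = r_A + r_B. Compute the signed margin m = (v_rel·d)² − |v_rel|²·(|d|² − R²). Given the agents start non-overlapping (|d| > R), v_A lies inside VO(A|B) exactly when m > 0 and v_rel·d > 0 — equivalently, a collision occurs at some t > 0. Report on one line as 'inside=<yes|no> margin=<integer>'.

d = (-20, 8),  |d|² = 464;  R = 6+1 = 7,  c = 464−7² = 415
v_rel = (-6, -8),  |v_rel|² = 100;  v_rel·d = (-6)·(-20) + (-8)·(8) = 56
100·t² − 112·t + 415 = 0  ⇒  m = 56² − 100·415 = -38364
m = -38364 < 0,  v_rel·d = 56 > 0  ⇒  outside

inside=no margin=-38364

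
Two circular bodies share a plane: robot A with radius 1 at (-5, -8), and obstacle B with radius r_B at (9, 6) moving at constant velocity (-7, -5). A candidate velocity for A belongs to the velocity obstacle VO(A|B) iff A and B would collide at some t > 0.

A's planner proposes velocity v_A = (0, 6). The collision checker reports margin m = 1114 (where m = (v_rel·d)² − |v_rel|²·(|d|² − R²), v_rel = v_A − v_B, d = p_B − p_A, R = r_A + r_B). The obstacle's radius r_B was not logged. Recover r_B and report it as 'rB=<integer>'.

m = 1114
d = (14, 14);  v_rel = (7, 11),  |v_rel|² = 170
v_rel×d = (7)·(14) − (11)·(14) = -56
since m = R²·170 − (-56)²:  R² = (3136 + 1114) / 170 = 25
R = √25 = 5  ⇒  r_B = 5 − 1 = 4

rB=4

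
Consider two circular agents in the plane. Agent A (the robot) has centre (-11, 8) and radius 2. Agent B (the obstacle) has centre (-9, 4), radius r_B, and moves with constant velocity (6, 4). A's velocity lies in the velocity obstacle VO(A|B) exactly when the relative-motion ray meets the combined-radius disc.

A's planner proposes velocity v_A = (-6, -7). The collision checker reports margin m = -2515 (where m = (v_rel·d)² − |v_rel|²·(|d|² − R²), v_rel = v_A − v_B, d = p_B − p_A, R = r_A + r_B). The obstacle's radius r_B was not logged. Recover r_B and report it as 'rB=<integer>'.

m = -2515
d = (2, -4);  v_rel = (-12, -11),  |v_rel|² = 265
v_rel×d = (-12)·(-4) − (-11)·(2) = 70
since m = R²·265 − 70²:  R² = (4900 + -2515) / 265 = 9
R = √9 = 3  ⇒  r_B = 3 − 2 = 1

rB=1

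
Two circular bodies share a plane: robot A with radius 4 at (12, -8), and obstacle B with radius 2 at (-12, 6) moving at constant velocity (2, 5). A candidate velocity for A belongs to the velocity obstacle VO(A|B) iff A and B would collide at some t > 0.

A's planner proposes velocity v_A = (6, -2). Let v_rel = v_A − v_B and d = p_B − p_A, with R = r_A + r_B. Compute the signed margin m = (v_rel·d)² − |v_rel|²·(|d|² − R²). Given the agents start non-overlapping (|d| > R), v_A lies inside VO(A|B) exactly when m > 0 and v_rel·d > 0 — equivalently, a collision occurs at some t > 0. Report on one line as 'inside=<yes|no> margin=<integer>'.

d = (-24, 14),  |d|² = 772;  R = 4+2 = 6,  c = 772−6² = 736
v_rel = (4, -7),  |v_rel|² = 65;  v_rel·d = (4)·(-24) + (-7)·(14) = -194
65·t² + 388·t + 736 = 0  ⇒  m = (-194)² − 65·736 = -10204
m = -10204 < 0,  v_rel·d = -194 < 0  ⇒  outside

inside=no margin=-10204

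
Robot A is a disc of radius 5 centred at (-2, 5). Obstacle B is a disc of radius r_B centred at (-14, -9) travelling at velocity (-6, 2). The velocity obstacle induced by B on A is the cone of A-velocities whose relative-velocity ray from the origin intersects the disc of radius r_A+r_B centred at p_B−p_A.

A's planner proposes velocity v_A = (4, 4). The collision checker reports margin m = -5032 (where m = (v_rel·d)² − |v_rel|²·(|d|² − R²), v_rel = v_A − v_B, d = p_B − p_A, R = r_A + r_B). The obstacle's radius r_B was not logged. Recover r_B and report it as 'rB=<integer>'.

m = -5032
d = (-12, -14);  v_rel = (10, 2),  |v_rel|² = 104
v_rel×d = (10)·(-14) − (2)·(-12) = -116
since m = R²·104 − (-116)²:  R² = (13456 + -5032) / 104 = 81
R = √81 = 9  ⇒  r_B = 9 − 5 = 4

rB=4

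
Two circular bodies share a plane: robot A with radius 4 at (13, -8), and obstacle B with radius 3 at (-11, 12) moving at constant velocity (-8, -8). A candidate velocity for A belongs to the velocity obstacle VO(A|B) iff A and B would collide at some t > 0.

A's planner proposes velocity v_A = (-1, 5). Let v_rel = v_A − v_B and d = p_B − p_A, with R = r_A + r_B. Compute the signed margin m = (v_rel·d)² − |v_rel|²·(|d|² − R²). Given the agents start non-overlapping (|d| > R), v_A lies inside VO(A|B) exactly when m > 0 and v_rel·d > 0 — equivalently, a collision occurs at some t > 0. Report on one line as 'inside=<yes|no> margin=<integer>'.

d = (-24, 20),  |d|² = 976;  R = 4+3 = 7,  c = 976−7² = 927
v_rel = (7, 13),  |v_rel|² = 218;  v_rel·d = (7)·(-24) + (13)·(20) = 92
218·t² − 184·t + 927 = 0  ⇒  m = 92² − 218·927 = -193622
m = -193622 < 0,  v_rel·d = 92 > 0  ⇒  outside

inside=no margin=-193622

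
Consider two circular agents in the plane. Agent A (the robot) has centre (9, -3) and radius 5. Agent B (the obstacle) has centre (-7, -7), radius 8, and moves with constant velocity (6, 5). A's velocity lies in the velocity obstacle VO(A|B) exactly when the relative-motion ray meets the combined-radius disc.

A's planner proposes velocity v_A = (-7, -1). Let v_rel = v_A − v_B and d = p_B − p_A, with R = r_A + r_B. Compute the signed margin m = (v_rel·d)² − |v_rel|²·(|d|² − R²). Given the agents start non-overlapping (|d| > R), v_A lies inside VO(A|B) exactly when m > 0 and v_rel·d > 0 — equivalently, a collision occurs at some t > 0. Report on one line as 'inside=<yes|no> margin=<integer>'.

d = (-16, -4),  |d|² = 272;  R = 5+8 = 13,  c = 272−13² = 103
v_rel = (-13, -6),  |v_rel|² = 205;  v_rel·d = (-13)·(-16) + (-6)·(-4) = 232
205·t² − 464·t + 103 = 0  ⇒  m = 232² − 205·103 = 32709
m = 32709 > 0,  v_rel·d = 232 > 0  ⇒  inside

inside=yes margin=32709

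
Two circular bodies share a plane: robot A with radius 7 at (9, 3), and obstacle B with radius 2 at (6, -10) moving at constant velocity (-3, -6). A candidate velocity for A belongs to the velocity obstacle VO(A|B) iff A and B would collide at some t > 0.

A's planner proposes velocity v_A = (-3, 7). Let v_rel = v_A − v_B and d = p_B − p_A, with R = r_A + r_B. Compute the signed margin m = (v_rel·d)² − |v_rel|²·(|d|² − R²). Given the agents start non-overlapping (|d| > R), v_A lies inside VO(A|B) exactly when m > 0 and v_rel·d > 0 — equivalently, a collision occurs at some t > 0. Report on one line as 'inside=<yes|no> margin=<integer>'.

d = (-3, -13),  |d|² = 178;  R = 7+2 = 9,  c = 178−9² = 97
v_rel = (0, 13),  |v_rel|² = 169;  v_rel·d = (0)·(-3) + (13)·(-13) = -169
169·t² + 338·t + 97 = 0  ⇒  m = (-169)² − 169·97 = 12168
m = 12168 > 0,  v_rel·d = -169 < 0  ⇒  outside

inside=no margin=12168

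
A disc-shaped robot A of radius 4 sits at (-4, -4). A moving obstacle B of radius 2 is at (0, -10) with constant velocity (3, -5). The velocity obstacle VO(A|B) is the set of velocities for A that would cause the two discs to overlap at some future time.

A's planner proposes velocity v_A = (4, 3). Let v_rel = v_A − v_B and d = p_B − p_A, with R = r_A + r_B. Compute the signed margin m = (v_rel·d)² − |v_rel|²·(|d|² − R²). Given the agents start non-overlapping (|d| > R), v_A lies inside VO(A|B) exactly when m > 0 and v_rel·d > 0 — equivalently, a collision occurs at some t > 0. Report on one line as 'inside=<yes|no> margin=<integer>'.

d = (4, -6),  |d|² = 52;  R = 4+2 = 6,  c = 52−6² = 16
v_rel = (1, 8),  |v_rel|² = 65;  v_rel·d = (1)·(4) + (8)·(-6) = -44
65·t² + 88·t + 16 = 0  ⇒  m = (-44)² − 65·16 = 896
m = 896 > 0,  v_rel·d = -44 < 0  ⇒  outside

inside=no margin=896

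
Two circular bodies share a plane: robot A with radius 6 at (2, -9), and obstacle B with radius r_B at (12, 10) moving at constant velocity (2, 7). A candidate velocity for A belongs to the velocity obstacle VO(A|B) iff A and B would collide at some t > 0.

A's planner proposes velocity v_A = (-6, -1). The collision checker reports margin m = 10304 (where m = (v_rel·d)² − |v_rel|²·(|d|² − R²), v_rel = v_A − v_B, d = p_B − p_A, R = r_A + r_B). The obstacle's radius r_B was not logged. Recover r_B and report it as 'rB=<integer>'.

m = 10304
d = (10, 19);  v_rel = (-8, -8),  |v_rel|² = 128
v_rel×d = (-8)·(19) − (-8)·(10) = -72
since m = R²·128 − (-72)²:  R² = (5184 + 10304) / 128 = 121
R = √121 = 11  ⇒  r_B = 11 − 6 = 5

rB=5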